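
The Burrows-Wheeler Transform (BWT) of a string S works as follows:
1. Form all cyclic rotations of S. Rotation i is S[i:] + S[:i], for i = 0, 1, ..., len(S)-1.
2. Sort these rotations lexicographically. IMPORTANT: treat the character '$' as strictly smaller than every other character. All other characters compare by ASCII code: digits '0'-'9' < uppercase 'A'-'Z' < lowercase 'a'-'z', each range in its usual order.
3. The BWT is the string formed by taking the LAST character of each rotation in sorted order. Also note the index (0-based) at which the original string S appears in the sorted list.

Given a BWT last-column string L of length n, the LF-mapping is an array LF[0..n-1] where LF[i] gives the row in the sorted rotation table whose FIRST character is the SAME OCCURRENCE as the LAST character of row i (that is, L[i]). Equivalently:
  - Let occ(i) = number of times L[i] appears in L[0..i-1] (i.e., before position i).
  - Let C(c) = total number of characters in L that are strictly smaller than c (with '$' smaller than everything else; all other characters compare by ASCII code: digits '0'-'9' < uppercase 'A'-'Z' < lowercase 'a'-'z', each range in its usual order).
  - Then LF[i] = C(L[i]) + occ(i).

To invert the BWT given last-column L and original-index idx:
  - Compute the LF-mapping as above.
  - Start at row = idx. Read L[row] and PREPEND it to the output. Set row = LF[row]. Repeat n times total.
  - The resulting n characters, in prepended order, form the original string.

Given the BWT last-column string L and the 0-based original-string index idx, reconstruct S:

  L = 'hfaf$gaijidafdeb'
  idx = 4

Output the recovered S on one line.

LF mapping: 12 8 1 9 0 11 2 13 15 14 5 3 10 6 7 4
Walk LF starting at row 4, prepending L[row]:
  step 1: row=4, L[4]='$', prepend. Next row=LF[4]=0
  step 2: row=0, L[0]='h', prepend. Next row=LF[0]=12
  step 3: row=12, L[12]='f', prepend. Next row=LF[12]=10
  step 4: row=10, L[10]='d', prepend. Next row=LF[10]=5
  step 5: row=5, L[5]='g', prepend. Next row=LF[5]=11
  step 6: row=11, L[11]='a', prepend. Next row=LF[11]=3
  step 7: row=3, L[3]='f', prepend. Next row=LF[3]=9
  step 8: row=9, L[9]='i', prepend. Next row=LF[9]=14
  step 9: row=14, L[14]='e', prepend. Next row=LF[14]=7
  step 10: row=7, L[7]='i', prepend. Next row=LF[7]=13
  step 11: row=13, L[13]='d', prepend. Next row=LF[13]=6
  step 12: row=6, L[6]='a', prepend. Next row=LF[6]=2
  step 13: row=2, L[2]='a', prepend. Next row=LF[2]=1
  step 14: row=1, L[1]='f', prepend. Next row=LF[1]=8
  step 15: row=8, L[8]='j', prepend. Next row=LF[8]=15
  step 16: row=15, L[15]='b', prepend. Next row=LF[15]=4
Reversed output: bjfaadieifagdfh$

Answer: bjfaadieifagdfh$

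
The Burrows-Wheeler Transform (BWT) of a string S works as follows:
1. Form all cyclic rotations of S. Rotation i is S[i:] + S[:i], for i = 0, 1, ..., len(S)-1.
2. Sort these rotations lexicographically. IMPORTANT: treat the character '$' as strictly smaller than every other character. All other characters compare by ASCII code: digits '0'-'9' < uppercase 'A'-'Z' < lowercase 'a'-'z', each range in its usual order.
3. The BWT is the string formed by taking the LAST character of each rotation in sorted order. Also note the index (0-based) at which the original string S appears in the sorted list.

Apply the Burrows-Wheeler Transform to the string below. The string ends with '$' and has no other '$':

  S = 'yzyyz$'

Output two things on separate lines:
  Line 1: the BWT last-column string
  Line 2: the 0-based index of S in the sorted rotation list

All 6 rotations (rotation i = S[i:]+S[:i]):
  rot[0] = yzyyz$
  rot[1] = zyyz$y
  rot[2] = yyz$yz
  rot[3] = yz$yzy
  rot[4] = z$yzyy
  rot[5] = $yzyyz
Sorted (with $ < everything):
  sorted[0] = $yzyyz  (last char: 'z')
  sorted[1] = yyz$yz  (last char: 'z')
  sorted[2] = yz$yzy  (last char: 'y')
  sorted[3] = yzyyz$  (last char: '$')
  sorted[4] = z$yzyy  (last char: 'y')
  sorted[5] = zyyz$y  (last char: 'y')
Last column: zzy$yy
Original string S is at sorted index 3

Answer: zzy$yy
3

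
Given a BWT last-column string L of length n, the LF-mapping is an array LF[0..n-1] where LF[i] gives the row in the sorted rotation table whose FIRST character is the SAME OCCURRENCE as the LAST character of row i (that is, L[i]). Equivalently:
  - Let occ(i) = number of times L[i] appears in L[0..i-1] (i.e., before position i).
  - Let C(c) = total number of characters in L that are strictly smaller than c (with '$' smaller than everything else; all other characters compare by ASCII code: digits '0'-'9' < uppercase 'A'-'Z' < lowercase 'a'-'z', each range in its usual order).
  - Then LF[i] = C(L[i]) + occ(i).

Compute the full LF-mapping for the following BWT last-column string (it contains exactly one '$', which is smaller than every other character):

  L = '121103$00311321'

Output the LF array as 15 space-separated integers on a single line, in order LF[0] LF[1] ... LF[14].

Char counts: '$':1, '0':3, '1':6, '2':2, '3':3
C (first-col start): C('$')=0, C('0')=1, C('1')=4, C('2')=10, C('3')=12
L[0]='1': occ=0, LF[0]=C('1')+0=4+0=4
L[1]='2': occ=0, LF[1]=C('2')+0=10+0=10
L[2]='1': occ=1, LF[2]=C('1')+1=4+1=5
L[3]='1': occ=2, LF[3]=C('1')+2=4+2=6
L[4]='0': occ=0, LF[4]=C('0')+0=1+0=1
L[5]='3': occ=0, LF[5]=C('3')+0=12+0=12
L[6]='$': occ=0, LF[6]=C('$')+0=0+0=0
L[7]='0': occ=1, LF[7]=C('0')+1=1+1=2
L[8]='0': occ=2, LF[8]=C('0')+2=1+2=3
L[9]='3': occ=1, LF[9]=C('3')+1=12+1=13
L[10]='1': occ=3, LF[10]=C('1')+3=4+3=7
L[11]='1': occ=4, LF[11]=C('1')+4=4+4=8
L[12]='3': occ=2, LF[12]=C('3')+2=12+2=14
L[13]='2': occ=1, LF[13]=C('2')+1=10+1=11
L[14]='1': occ=5, LF[14]=C('1')+5=4+5=9

Answer: 4 10 5 6 1 12 0 2 3 13 7 8 14 11 9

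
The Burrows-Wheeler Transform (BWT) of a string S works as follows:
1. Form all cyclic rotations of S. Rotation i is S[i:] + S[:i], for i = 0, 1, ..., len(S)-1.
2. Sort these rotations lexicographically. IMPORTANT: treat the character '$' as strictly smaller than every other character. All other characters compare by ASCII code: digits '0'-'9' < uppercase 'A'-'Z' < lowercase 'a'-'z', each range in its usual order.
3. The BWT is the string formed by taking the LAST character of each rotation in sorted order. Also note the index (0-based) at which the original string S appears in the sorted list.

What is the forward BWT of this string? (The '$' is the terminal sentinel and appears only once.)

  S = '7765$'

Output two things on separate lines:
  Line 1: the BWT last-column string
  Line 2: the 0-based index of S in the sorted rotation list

All 5 rotations (rotation i = S[i:]+S[:i]):
  rot[0] = 7765$
  rot[1] = 765$7
  rot[2] = 65$77
  rot[3] = 5$776
  rot[4] = $7765
Sorted (with $ < everything):
  sorted[0] = $7765  (last char: '5')
  sorted[1] = 5$776  (last char: '6')
  sorted[2] = 65$77  (last char: '7')
  sorted[3] = 765$7  (last char: '7')
  sorted[4] = 7765$  (last char: '$')
Last column: 5677$
Original string S is at sorted index 4

Answer: 5677$
4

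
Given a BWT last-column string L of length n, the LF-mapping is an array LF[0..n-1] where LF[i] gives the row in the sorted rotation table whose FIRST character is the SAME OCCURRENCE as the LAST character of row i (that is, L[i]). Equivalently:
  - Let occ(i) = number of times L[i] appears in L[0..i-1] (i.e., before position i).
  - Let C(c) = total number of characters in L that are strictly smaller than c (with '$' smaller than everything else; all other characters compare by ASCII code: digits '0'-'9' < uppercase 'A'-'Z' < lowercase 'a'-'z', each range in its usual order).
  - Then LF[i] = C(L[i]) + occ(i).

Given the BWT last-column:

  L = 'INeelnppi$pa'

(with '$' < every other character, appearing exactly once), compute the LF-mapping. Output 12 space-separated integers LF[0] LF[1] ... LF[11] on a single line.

Answer: 1 2 4 5 7 8 9 10 6 0 11 3

Derivation:
Char counts: '$':1, 'I':1, 'N':1, 'a':1, 'e':2, 'i':1, 'l':1, 'n':1, 'p':3
C (first-col start): C('$')=0, C('I')=1, C('N')=2, C('a')=3, C('e')=4, C('i')=6, C('l')=7, C('n')=8, C('p')=9
L[0]='I': occ=0, LF[0]=C('I')+0=1+0=1
L[1]='N': occ=0, LF[1]=C('N')+0=2+0=2
L[2]='e': occ=0, LF[2]=C('e')+0=4+0=4
L[3]='e': occ=1, LF[3]=C('e')+1=4+1=5
L[4]='l': occ=0, LF[4]=C('l')+0=7+0=7
L[5]='n': occ=0, LF[5]=C('n')+0=8+0=8
L[6]='p': occ=0, LF[6]=C('p')+0=9+0=9
L[7]='p': occ=1, LF[7]=C('p')+1=9+1=10
L[8]='i': occ=0, LF[8]=C('i')+0=6+0=6
L[9]='$': occ=0, LF[9]=C('$')+0=0+0=0
L[10]='p': occ=2, LF[10]=C('p')+2=9+2=11
L[11]='a': occ=0, LF[11]=C('a')+0=3+0=3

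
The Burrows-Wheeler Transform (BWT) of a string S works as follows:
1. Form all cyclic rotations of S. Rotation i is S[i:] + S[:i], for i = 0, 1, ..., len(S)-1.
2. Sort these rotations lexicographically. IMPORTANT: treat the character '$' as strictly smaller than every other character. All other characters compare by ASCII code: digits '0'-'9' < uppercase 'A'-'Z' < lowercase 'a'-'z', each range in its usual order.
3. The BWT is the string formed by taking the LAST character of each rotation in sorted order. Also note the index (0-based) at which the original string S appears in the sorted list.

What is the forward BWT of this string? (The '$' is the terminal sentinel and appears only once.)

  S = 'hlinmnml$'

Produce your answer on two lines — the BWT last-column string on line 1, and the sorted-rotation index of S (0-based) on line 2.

All 9 rotations (rotation i = S[i:]+S[:i]):
  rot[0] = hlinmnml$
  rot[1] = linmnml$h
  rot[2] = inmnml$hl
  rot[3] = nmnml$hli
  rot[4] = mnml$hlin
  rot[5] = nml$hlinm
  rot[6] = ml$hlinmn
  rot[7] = l$hlinmnm
  rot[8] = $hlinmnml
Sorted (with $ < everything):
  sorted[0] = $hlinmnml  (last char: 'l')
  sorted[1] = hlinmnml$  (last char: '$')
  sorted[2] = inmnml$hl  (last char: 'l')
  sorted[3] = l$hlinmnm  (last char: 'm')
  sorted[4] = linmnml$h  (last char: 'h')
  sorted[5] = ml$hlinmn  (last char: 'n')
  sorted[6] = mnml$hlin  (last char: 'n')
  sorted[7] = nml$hlinm  (last char: 'm')
  sorted[8] = nmnml$hli  (last char: 'i')
Last column: l$lmhnnmi
Original string S is at sorted index 1

Answer: l$lmhnnmi
1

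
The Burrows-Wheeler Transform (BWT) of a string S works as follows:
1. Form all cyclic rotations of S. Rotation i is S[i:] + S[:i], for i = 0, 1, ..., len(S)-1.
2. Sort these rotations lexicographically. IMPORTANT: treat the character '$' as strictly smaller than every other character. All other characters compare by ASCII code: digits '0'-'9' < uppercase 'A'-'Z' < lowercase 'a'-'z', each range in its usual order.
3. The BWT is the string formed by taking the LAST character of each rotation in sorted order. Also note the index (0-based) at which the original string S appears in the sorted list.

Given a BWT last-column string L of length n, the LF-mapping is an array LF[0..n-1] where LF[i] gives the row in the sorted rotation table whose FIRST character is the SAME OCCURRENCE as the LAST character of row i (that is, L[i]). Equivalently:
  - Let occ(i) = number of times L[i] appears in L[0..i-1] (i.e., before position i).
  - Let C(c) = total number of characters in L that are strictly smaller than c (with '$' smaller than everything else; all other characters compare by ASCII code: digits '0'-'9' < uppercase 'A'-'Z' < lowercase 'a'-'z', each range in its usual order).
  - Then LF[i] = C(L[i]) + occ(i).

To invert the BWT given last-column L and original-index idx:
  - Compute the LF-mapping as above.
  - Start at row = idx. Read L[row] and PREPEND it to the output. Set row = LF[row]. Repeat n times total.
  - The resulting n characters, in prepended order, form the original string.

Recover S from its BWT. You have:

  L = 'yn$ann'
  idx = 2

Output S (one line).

LF mapping: 5 2 0 1 3 4
Walk LF starting at row 2, prepending L[row]:
  step 1: row=2, L[2]='$', prepend. Next row=LF[2]=0
  step 2: row=0, L[0]='y', prepend. Next row=LF[0]=5
  step 3: row=5, L[5]='n', prepend. Next row=LF[5]=4
  step 4: row=4, L[4]='n', prepend. Next row=LF[4]=3
  step 5: row=3, L[3]='a', prepend. Next row=LF[3]=1
  step 6: row=1, L[1]='n', prepend. Next row=LF[1]=2
Reversed output: nanny$

Answer: nanny$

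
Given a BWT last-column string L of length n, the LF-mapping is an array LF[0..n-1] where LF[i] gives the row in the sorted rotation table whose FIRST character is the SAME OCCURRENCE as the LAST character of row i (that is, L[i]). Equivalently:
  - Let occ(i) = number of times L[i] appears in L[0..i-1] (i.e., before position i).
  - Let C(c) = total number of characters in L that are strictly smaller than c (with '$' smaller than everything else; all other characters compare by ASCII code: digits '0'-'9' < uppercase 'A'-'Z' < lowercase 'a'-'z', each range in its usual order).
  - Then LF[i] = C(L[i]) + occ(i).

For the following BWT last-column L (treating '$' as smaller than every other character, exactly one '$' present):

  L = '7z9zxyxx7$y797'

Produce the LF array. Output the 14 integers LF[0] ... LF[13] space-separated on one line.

Answer: 1 12 5 13 7 10 8 9 2 0 11 3 6 4

Derivation:
Char counts: '$':1, '7':4, '9':2, 'x':3, 'y':2, 'z':2
C (first-col start): C('$')=0, C('7')=1, C('9')=5, C('x')=7, C('y')=10, C('z')=12
L[0]='7': occ=0, LF[0]=C('7')+0=1+0=1
L[1]='z': occ=0, LF[1]=C('z')+0=12+0=12
L[2]='9': occ=0, LF[2]=C('9')+0=5+0=5
L[3]='z': occ=1, LF[3]=C('z')+1=12+1=13
L[4]='x': occ=0, LF[4]=C('x')+0=7+0=7
L[5]='y': occ=0, LF[5]=C('y')+0=10+0=10
L[6]='x': occ=1, LF[6]=C('x')+1=7+1=8
L[7]='x': occ=2, LF[7]=C('x')+2=7+2=9
L[8]='7': occ=1, LF[8]=C('7')+1=1+1=2
L[9]='$': occ=0, LF[9]=C('$')+0=0+0=0
L[10]='y': occ=1, LF[10]=C('y')+1=10+1=11
L[11]='7': occ=2, LF[11]=C('7')+2=1+2=3
L[12]='9': occ=1, LF[12]=C('9')+1=5+1=6
L[13]='7': occ=3, LF[13]=C('7')+3=1+3=4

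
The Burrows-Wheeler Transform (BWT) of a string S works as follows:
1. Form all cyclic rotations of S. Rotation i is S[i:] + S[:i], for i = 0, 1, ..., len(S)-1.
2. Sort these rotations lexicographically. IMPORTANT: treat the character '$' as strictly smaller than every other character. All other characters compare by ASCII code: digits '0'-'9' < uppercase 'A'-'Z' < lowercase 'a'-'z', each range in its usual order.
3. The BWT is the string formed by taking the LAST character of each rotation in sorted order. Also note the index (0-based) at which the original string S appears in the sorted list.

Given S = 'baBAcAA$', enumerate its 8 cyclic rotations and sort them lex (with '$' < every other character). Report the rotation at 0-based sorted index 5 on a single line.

All 8 rotations (rotation i = S[i:]+S[:i]):
  rot[0] = baBAcAA$
  rot[1] = aBAcAA$b
  rot[2] = BAcAA$ba
  rot[3] = AcAA$baB
  rot[4] = cAA$baBA
  rot[5] = AA$baBAc
  rot[6] = A$baBAcA
  rot[7] = $baBAcAA
Sorted (with $ < everything):
  sorted[0] = $baBAcAA
  sorted[1] = A$baBAcA
  sorted[2] = AA$baBAc
  sorted[3] = AcAA$baB
  sorted[4] = BAcAA$ba
  sorted[5] = aBAcAA$b
  sorted[6] = baBAcAA$
  sorted[7] = cAA$baBA
sorted[5] = aBAcAA$b

Answer: aBAcAA$b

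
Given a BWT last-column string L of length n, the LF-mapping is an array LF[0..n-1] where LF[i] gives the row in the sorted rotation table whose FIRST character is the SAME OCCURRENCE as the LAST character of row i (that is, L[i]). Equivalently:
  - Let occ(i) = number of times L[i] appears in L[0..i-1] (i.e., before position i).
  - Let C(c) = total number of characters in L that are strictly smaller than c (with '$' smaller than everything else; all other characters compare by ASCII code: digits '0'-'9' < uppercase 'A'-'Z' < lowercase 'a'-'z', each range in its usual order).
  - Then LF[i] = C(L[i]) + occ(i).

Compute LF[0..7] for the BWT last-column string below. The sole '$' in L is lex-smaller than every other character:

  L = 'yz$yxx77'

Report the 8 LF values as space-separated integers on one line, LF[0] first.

Char counts: '$':1, '7':2, 'x':2, 'y':2, 'z':1
C (first-col start): C('$')=0, C('7')=1, C('x')=3, C('y')=5, C('z')=7
L[0]='y': occ=0, LF[0]=C('y')+0=5+0=5
L[1]='z': occ=0, LF[1]=C('z')+0=7+0=7
L[2]='$': occ=0, LF[2]=C('$')+0=0+0=0
L[3]='y': occ=1, LF[3]=C('y')+1=5+1=6
L[4]='x': occ=0, LF[4]=C('x')+0=3+0=3
L[5]='x': occ=1, LF[5]=C('x')+1=3+1=4
L[6]='7': occ=0, LF[6]=C('7')+0=1+0=1
L[7]='7': occ=1, LF[7]=C('7')+1=1+1=2

Answer: 5 7 0 6 3 4 1 2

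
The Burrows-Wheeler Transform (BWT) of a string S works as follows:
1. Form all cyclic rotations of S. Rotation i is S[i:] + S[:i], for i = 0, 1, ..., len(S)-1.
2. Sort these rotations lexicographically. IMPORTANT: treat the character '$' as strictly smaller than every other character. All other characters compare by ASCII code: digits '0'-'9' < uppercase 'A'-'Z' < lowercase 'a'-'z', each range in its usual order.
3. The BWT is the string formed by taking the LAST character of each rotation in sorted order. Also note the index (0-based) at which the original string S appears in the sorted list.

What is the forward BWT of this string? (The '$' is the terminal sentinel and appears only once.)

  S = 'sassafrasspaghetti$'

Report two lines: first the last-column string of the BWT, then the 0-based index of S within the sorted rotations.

All 19 rotations (rotation i = S[i:]+S[:i]):
  rot[0] = sassafrasspaghetti$
  rot[1] = assafrasspaghetti$s
  rot[2] = ssafrasspaghetti$sa
  rot[3] = safrasspaghetti$sas
  rot[4] = afrasspaghetti$sass
  rot[5] = frasspaghetti$sassa
  rot[6] = rasspaghetti$sassaf
  rot[7] = asspaghetti$sassafr
  rot[8] = sspaghetti$sassafra
  rot[9] = spaghetti$sassafras
  rot[10] = paghetti$sassafrass
  rot[11] = aghetti$sassafrassp
  rot[12] = ghetti$sassafrasspa
  rot[13] = hetti$sassafrasspag
  rot[14] = etti$sassafrasspagh
  rot[15] = tti$sassafrasspaghe
  rot[16] = ti$sassafrasspaghet
  rot[17] = i$sassafrasspaghett
  rot[18] = $sassafrasspaghetti
Sorted (with $ < everything):
  sorted[0] = $sassafrasspaghetti  (last char: 'i')
  sorted[1] = afrasspaghetti$sass  (last char: 's')
  sorted[2] = aghetti$sassafrassp  (last char: 'p')
  sorted[3] = assafrasspaghetti$s  (last char: 's')
  sorted[4] = asspaghetti$sassafr  (last char: 'r')
  sorted[5] = etti$sassafrasspagh  (last char: 'h')
  sorted[6] = frasspaghetti$sassa  (last char: 'a')
  sorted[7] = ghetti$sassafrasspa  (last char: 'a')
  sorted[8] = hetti$sassafrasspag  (last char: 'g')
  sorted[9] = i$sassafrasspaghett  (last char: 't')
  sorted[10] = paghetti$sassafrass  (last char: 's')
  sorted[11] = rasspaghetti$sassaf  (last char: 'f')
  sorted[12] = safrasspaghetti$sas  (last char: 's')
  sorted[13] = sassafrasspaghetti$  (last char: '$')
  sorted[14] = spaghetti$sassafras  (last char: 's')
  sorted[15] = ssafrasspaghetti$sa  (last char: 'a')
  sorted[16] = sspaghetti$sassafra  (last char: 'a')
  sorted[17] = ti$sassafrasspaghet  (last char: 't')
  sorted[18] = tti$sassafrasspaghe  (last char: 'e')
Last column: ispsrhaagtsfs$saate
Original string S is at sorted index 13

Answer: ispsrhaagtsfs$saate
13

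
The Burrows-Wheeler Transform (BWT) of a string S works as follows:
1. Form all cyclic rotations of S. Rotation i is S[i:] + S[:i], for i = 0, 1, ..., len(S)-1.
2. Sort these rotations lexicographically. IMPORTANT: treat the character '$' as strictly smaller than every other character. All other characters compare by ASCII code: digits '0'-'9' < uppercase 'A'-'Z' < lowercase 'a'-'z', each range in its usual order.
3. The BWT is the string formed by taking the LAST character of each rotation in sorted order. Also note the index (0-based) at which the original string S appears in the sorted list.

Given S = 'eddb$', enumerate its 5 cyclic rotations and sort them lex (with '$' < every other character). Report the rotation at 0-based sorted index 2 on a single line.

Answer: db$ed

Derivation:
All 5 rotations (rotation i = S[i:]+S[:i]):
  rot[0] = eddb$
  rot[1] = ddb$e
  rot[2] = db$ed
  rot[3] = b$edd
  rot[4] = $eddb
Sorted (with $ < everything):
  sorted[0] = $eddb
  sorted[1] = b$edd
  sorted[2] = db$ed
  sorted[3] = ddb$e
  sorted[4] = eddb$
sorted[2] = db$ed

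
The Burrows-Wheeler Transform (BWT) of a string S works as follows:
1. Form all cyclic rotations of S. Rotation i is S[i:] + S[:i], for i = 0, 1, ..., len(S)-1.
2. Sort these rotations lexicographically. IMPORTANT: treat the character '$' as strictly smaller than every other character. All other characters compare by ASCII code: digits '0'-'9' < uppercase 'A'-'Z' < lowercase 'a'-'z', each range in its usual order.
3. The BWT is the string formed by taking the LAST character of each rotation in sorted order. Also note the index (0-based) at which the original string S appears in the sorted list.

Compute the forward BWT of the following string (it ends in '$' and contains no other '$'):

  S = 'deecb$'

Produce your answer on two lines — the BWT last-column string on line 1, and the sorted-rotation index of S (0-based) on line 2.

Answer: bce$ed
3

Derivation:
All 6 rotations (rotation i = S[i:]+S[:i]):
  rot[0] = deecb$
  rot[1] = eecb$d
  rot[2] = ecb$de
  rot[3] = cb$dee
  rot[4] = b$deec
  rot[5] = $deecb
Sorted (with $ < everything):
  sorted[0] = $deecb  (last char: 'b')
  sorted[1] = b$deec  (last char: 'c')
  sorted[2] = cb$dee  (last char: 'e')
  sorted[3] = deecb$  (last char: '$')
  sorted[4] = ecb$de  (last char: 'e')
  sorted[5] = eecb$d  (last char: 'd')
Last column: bce$ed
Original string S is at sorted index 3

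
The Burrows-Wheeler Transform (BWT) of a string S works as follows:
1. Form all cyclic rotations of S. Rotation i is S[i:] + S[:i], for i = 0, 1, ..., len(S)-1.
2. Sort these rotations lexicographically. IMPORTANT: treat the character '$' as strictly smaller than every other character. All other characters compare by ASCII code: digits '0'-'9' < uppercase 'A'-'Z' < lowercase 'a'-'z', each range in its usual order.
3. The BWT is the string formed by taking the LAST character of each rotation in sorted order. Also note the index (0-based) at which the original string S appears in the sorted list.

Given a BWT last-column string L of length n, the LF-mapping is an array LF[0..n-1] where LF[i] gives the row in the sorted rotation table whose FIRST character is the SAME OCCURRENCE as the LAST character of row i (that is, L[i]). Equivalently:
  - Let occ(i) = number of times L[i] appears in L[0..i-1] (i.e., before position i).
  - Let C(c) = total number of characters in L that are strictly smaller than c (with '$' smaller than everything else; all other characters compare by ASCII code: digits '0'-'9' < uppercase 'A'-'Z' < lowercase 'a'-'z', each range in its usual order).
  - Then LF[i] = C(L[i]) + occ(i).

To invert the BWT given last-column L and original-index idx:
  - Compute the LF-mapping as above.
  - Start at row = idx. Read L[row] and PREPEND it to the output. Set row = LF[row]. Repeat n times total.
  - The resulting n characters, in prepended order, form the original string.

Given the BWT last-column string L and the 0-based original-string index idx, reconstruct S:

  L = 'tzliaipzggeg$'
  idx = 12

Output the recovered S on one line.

LF mapping: 10 11 8 6 1 7 9 12 3 4 2 5 0
Walk LF starting at row 12, prepending L[row]:
  step 1: row=12, L[12]='$', prepend. Next row=LF[12]=0
  step 2: row=0, L[0]='t', prepend. Next row=LF[0]=10
  step 3: row=10, L[10]='e', prepend. Next row=LF[10]=2
  step 4: row=2, L[2]='l', prepend. Next row=LF[2]=8
  step 5: row=8, L[8]='g', prepend. Next row=LF[8]=3
  step 6: row=3, L[3]='i', prepend. Next row=LF[3]=6
  step 7: row=6, L[6]='p', prepend. Next row=LF[6]=9
  step 8: row=9, L[9]='g', prepend. Next row=LF[9]=4
  step 9: row=4, L[4]='a', prepend. Next row=LF[4]=1
  step 10: row=1, L[1]='z', prepend. Next row=LF[1]=11
  step 11: row=11, L[11]='g', prepend. Next row=LF[11]=5
  step 12: row=5, L[5]='i', prepend. Next row=LF[5]=7
  step 13: row=7, L[7]='z', prepend. Next row=LF[7]=12
Reversed output: zigzagpiglet$

Answer: zigzagpiglet$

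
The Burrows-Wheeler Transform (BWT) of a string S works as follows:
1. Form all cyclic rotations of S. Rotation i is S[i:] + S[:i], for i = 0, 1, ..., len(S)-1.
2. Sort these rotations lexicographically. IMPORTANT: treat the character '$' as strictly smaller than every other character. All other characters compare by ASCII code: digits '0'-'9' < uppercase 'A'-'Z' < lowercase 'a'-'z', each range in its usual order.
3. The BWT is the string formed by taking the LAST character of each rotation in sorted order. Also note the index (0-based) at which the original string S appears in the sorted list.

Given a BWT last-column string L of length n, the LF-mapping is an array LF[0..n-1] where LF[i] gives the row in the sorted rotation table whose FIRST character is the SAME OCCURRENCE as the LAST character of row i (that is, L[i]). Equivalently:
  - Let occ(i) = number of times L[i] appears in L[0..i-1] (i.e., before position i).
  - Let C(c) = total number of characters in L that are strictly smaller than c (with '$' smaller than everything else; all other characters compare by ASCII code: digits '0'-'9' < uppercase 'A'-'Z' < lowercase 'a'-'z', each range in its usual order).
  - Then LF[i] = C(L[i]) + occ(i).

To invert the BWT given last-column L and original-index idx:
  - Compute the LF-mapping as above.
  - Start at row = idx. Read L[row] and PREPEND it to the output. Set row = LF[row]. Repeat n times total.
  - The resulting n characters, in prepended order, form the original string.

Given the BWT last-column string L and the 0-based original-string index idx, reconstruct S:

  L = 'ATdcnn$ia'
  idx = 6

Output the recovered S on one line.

Answer: incandTA$

Derivation:
LF mapping: 1 2 5 4 7 8 0 6 3
Walk LF starting at row 6, prepending L[row]:
  step 1: row=6, L[6]='$', prepend. Next row=LF[6]=0
  step 2: row=0, L[0]='A', prepend. Next row=LF[0]=1
  step 3: row=1, L[1]='T', prepend. Next row=LF[1]=2
  step 4: row=2, L[2]='d', prepend. Next row=LF[2]=5
  step 5: row=5, L[5]='n', prepend. Next row=LF[5]=8
  step 6: row=8, L[8]='a', prepend. Next row=LF[8]=3
  step 7: row=3, L[3]='c', prepend. Next row=LF[3]=4
  step 8: row=4, L[4]='n', prepend. Next row=LF[4]=7
  step 9: row=7, L[7]='i', prepend. Next row=LF[7]=6
Reversed output: incandTA$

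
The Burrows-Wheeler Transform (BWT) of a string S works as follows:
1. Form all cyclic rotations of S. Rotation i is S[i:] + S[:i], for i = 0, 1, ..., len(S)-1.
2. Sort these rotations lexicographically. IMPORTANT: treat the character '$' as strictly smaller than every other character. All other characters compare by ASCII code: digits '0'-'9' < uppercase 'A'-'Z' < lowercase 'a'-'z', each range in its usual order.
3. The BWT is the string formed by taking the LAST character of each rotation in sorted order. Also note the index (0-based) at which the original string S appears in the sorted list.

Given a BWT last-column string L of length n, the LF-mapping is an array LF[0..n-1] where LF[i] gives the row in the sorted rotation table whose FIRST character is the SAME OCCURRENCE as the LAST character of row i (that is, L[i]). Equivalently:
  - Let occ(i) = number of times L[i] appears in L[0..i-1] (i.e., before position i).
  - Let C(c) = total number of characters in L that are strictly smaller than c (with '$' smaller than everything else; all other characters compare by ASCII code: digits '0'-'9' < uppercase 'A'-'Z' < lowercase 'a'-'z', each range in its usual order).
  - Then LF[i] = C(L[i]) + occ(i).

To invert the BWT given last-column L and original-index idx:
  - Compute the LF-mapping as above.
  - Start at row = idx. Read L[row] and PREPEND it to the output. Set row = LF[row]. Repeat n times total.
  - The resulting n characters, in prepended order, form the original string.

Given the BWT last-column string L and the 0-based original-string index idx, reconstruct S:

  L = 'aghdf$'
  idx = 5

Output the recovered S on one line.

LF mapping: 1 4 5 2 3 0
Walk LF starting at row 5, prepending L[row]:
  step 1: row=5, L[5]='$', prepend. Next row=LF[5]=0
  step 2: row=0, L[0]='a', prepend. Next row=LF[0]=1
  step 3: row=1, L[1]='g', prepend. Next row=LF[1]=4
  step 4: row=4, L[4]='f', prepend. Next row=LF[4]=3
  step 5: row=3, L[3]='d', prepend. Next row=LF[3]=2
  step 6: row=2, L[2]='h', prepend. Next row=LF[2]=5
Reversed output: hdfga$

Answer: hdfga$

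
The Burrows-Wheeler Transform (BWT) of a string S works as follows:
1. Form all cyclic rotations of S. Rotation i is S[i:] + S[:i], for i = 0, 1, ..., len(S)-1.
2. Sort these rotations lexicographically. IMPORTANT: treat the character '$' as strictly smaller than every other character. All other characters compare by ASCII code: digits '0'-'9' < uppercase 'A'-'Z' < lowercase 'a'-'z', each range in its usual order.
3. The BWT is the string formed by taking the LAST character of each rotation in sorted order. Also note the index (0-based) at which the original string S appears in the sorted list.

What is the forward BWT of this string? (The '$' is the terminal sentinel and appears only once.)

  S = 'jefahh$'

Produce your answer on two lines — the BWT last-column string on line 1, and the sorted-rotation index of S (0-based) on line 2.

All 7 rotations (rotation i = S[i:]+S[:i]):
  rot[0] = jefahh$
  rot[1] = efahh$j
  rot[2] = fahh$je
  rot[3] = ahh$jef
  rot[4] = hh$jefa
  rot[5] = h$jefah
  rot[6] = $jefahh
Sorted (with $ < everything):
  sorted[0] = $jefahh  (last char: 'h')
  sorted[1] = ahh$jef  (last char: 'f')
  sorted[2] = efahh$j  (last char: 'j')
  sorted[3] = fahh$je  (last char: 'e')
  sorted[4] = h$jefah  (last char: 'h')
  sorted[5] = hh$jefa  (last char: 'a')
  sorted[6] = jefahh$  (last char: '$')
Last column: hfjeha$
Original string S is at sorted index 6

Answer: hfjeha$
6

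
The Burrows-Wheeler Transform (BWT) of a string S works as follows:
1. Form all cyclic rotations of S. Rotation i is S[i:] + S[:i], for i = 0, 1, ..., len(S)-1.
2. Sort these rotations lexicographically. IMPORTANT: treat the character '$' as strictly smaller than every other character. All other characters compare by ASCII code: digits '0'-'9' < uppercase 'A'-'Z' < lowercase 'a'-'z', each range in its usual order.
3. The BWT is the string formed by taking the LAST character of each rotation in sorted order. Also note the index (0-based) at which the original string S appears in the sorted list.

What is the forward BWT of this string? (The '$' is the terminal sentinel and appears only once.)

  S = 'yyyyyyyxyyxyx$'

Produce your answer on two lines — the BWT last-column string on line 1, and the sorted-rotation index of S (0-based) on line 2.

Answer: xyyyxyyxyyyyy$
13

Derivation:
All 14 rotations (rotation i = S[i:]+S[:i]):
  rot[0] = yyyyyyyxyyxyx$
  rot[1] = yyyyyyxyyxyx$y
  rot[2] = yyyyyxyyxyx$yy
  rot[3] = yyyyxyyxyx$yyy
  rot[4] = yyyxyyxyx$yyyy
  rot[5] = yyxyyxyx$yyyyy
  rot[6] = yxyyxyx$yyyyyy
  rot[7] = xyyxyx$yyyyyyy
  rot[8] = yyxyx$yyyyyyyx
  rot[9] = yxyx$yyyyyyyxy
  rot[10] = xyx$yyyyyyyxyy
  rot[11] = yx$yyyyyyyxyyx
  rot[12] = x$yyyyyyyxyyxy
  rot[13] = $yyyyyyyxyyxyx
Sorted (with $ < everything):
  sorted[0] = $yyyyyyyxyyxyx  (last char: 'x')
  sorted[1] = x$yyyyyyyxyyxy  (last char: 'y')
  sorted[2] = xyx$yyyyyyyxyy  (last char: 'y')
  sorted[3] = xyyxyx$yyyyyyy  (last char: 'y')
  sorted[4] = yx$yyyyyyyxyyx  (last char: 'x')
  sorted[5] = yxyx$yyyyyyyxy  (last char: 'y')
  sorted[6] = yxyyxyx$yyyyyy  (last char: 'y')
  sorted[7] = yyxyx$yyyyyyyx  (last char: 'x')
  sorted[8] = yyxyyxyx$yyyyy  (last char: 'y')
  sorted[9] = yyyxyyxyx$yyyy  (last char: 'y')
  sorted[10] = yyyyxyyxyx$yyy  (last char: 'y')
  sorted[11] = yyyyyxyyxyx$yy  (last char: 'y')
  sorted[12] = yyyyyyxyyxyx$y  (last char: 'y')
  sorted[13] = yyyyyyyxyyxyx$  (last char: '$')
Last column: xyyyxyyxyyyyy$
Original string S is at sorted index 13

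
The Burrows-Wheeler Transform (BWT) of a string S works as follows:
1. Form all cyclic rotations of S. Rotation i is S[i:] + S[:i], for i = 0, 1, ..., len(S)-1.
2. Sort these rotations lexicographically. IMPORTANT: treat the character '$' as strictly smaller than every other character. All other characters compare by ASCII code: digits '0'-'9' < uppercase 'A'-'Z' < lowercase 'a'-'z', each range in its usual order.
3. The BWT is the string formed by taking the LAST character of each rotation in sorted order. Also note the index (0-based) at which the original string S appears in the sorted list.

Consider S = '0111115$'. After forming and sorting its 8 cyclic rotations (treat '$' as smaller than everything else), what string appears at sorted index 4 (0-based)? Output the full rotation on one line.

Answer: 1115$011

Derivation:
All 8 rotations (rotation i = S[i:]+S[:i]):
  rot[0] = 0111115$
  rot[1] = 111115$0
  rot[2] = 11115$01
  rot[3] = 1115$011
  rot[4] = 115$0111
  rot[5] = 15$01111
  rot[6] = 5$011111
  rot[7] = $0111115
Sorted (with $ < everything):
  sorted[0] = $0111115
  sorted[1] = 0111115$
  sorted[2] = 111115$0
  sorted[3] = 11115$01
  sorted[4] = 1115$011
  sorted[5] = 115$0111
  sorted[6] = 15$01111
  sorted[7] = 5$011111
sorted[4] = 1115$011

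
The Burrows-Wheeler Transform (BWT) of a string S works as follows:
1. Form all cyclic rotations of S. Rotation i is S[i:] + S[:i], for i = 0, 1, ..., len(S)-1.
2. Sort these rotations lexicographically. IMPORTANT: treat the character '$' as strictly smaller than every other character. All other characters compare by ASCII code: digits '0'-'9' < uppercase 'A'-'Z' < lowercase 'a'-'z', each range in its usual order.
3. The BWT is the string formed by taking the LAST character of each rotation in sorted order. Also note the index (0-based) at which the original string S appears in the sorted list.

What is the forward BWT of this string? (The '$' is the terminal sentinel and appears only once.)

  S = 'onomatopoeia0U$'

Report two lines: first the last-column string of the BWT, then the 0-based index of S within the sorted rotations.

Answer: Ua0imoeoopn$toa
11

Derivation:
All 15 rotations (rotation i = S[i:]+S[:i]):
  rot[0] = onomatopoeia0U$
  rot[1] = nomatopoeia0U$o
  rot[2] = omatopoeia0U$on
  rot[3] = matopoeia0U$ono
  rot[4] = atopoeia0U$onom
  rot[5] = topoeia0U$onoma
  rot[6] = opoeia0U$onomat
  rot[7] = poeia0U$onomato
  rot[8] = oeia0U$onomatop
  rot[9] = eia0U$onomatopo
  rot[10] = ia0U$onomatopoe
  rot[11] = a0U$onomatopoei
  rot[12] = 0U$onomatopoeia
  rot[13] = U$onomatopoeia0
  rot[14] = $onomatopoeia0U
Sorted (with $ < everything):
  sorted[0] = $onomatopoeia0U  (last char: 'U')
  sorted[1] = 0U$onomatopoeia  (last char: 'a')
  sorted[2] = U$onomatopoeia0  (last char: '0')
  sorted[3] = a0U$onomatopoei  (last char: 'i')
  sorted[4] = atopoeia0U$onom  (last char: 'm')
  sorted[5] = eia0U$onomatopo  (last char: 'o')
  sorted[6] = ia0U$onomatopoe  (last char: 'e')
  sorted[7] = matopoeia0U$ono  (last char: 'o')
  sorted[8] = nomatopoeia0U$o  (last char: 'o')
  sorted[9] = oeia0U$onomatop  (last char: 'p')
  sorted[10] = omatopoeia0U$on  (last char: 'n')
  sorted[11] = onomatopoeia0U$  (last char: '$')
  sorted[12] = opoeia0U$onomat  (last char: 't')
  sorted[13] = poeia0U$onomato  (last char: 'o')
  sorted[14] = topoeia0U$onoma  (last char: 'a')
Last column: Ua0imoeoopn$toa
Original string S is at sorted index 11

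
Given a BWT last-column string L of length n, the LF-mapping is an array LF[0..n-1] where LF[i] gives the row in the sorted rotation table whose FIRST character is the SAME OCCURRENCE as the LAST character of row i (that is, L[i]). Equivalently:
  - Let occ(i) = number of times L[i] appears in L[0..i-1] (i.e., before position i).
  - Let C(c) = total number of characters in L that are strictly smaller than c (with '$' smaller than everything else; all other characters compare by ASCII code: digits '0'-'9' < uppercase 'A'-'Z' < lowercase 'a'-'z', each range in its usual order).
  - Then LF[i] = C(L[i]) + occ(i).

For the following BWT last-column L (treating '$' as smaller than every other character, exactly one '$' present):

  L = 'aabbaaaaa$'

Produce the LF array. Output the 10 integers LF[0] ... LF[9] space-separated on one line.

Char counts: '$':1, 'a':7, 'b':2
C (first-col start): C('$')=0, C('a')=1, C('b')=8
L[0]='a': occ=0, LF[0]=C('a')+0=1+0=1
L[1]='a': occ=1, LF[1]=C('a')+1=1+1=2
L[2]='b': occ=0, LF[2]=C('b')+0=8+0=8
L[3]='b': occ=1, LF[3]=C('b')+1=8+1=9
L[4]='a': occ=2, LF[4]=C('a')+2=1+2=3
L[5]='a': occ=3, LF[5]=C('a')+3=1+3=4
L[6]='a': occ=4, LF[6]=C('a')+4=1+4=5
L[7]='a': occ=5, LF[7]=C('a')+5=1+5=6
L[8]='a': occ=6, LF[8]=C('a')+6=1+6=7
L[9]='$': occ=0, LF[9]=C('$')+0=0+0=0

Answer: 1 2 8 9 3 4 5 6 7 0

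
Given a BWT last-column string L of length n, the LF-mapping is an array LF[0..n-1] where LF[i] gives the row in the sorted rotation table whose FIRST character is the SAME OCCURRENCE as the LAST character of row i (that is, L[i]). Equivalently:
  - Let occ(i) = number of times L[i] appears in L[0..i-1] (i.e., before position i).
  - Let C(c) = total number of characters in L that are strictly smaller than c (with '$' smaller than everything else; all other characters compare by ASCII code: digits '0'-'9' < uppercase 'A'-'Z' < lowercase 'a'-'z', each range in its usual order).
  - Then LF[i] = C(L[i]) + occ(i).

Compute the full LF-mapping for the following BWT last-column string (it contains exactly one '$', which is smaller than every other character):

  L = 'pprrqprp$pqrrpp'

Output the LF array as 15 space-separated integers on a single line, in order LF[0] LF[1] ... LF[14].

Char counts: '$':1, 'p':7, 'q':2, 'r':5
C (first-col start): C('$')=0, C('p')=1, C('q')=8, C('r')=10
L[0]='p': occ=0, LF[0]=C('p')+0=1+0=1
L[1]='p': occ=1, LF[1]=C('p')+1=1+1=2
L[2]='r': occ=0, LF[2]=C('r')+0=10+0=10
L[3]='r': occ=1, LF[3]=C('r')+1=10+1=11
L[4]='q': occ=0, LF[4]=C('q')+0=8+0=8
L[5]='p': occ=2, LF[5]=C('p')+2=1+2=3
L[6]='r': occ=2, LF[6]=C('r')+2=10+2=12
L[7]='p': occ=3, LF[7]=C('p')+3=1+3=4
L[8]='$': occ=0, LF[8]=C('$')+0=0+0=0
L[9]='p': occ=4, LF[9]=C('p')+4=1+4=5
L[10]='q': occ=1, LF[10]=C('q')+1=8+1=9
L[11]='r': occ=3, LF[11]=C('r')+3=10+3=13
L[12]='r': occ=4, LF[12]=C('r')+4=10+4=14
L[13]='p': occ=5, LF[13]=C('p')+5=1+5=6
L[14]='p': occ=6, LF[14]=C('p')+6=1+6=7

Answer: 1 2 10 11 8 3 12 4 0 5 9 13 14 6 7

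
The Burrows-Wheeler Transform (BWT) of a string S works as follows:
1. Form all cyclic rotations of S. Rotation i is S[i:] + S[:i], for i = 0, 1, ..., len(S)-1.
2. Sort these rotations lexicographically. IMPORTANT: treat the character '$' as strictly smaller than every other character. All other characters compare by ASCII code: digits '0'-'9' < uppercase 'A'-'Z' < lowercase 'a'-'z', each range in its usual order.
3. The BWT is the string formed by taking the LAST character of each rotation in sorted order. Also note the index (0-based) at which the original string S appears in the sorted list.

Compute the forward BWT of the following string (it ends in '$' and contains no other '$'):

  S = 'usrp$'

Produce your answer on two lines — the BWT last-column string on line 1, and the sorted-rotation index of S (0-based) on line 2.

Answer: prsu$
4

Derivation:
All 5 rotations (rotation i = S[i:]+S[:i]):
  rot[0] = usrp$
  rot[1] = srp$u
  rot[2] = rp$us
  rot[3] = p$usr
  rot[4] = $usrp
Sorted (with $ < everything):
  sorted[0] = $usrp  (last char: 'p')
  sorted[1] = p$usr  (last char: 'r')
  sorted[2] = rp$us  (last char: 's')
  sorted[3] = srp$u  (last char: 'u')
  sorted[4] = usrp$  (last char: '$')
Last column: prsu$
Original string S is at sorted index 4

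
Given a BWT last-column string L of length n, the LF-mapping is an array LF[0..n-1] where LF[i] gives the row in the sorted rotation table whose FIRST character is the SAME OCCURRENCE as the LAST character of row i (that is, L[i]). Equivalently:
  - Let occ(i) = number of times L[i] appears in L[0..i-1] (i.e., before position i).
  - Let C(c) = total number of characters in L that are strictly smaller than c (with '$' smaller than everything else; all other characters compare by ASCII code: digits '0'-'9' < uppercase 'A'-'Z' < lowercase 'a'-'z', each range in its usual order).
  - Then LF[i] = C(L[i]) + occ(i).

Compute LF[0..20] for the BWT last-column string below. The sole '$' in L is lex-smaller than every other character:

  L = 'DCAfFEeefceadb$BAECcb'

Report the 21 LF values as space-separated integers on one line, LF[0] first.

Answer: 6 4 1 19 9 7 16 17 20 13 18 10 15 11 0 3 2 8 5 14 12

Derivation:
Char counts: '$':1, 'A':2, 'B':1, 'C':2, 'D':1, 'E':2, 'F':1, 'a':1, 'b':2, 'c':2, 'd':1, 'e':3, 'f':2
C (first-col start): C('$')=0, C('A')=1, C('B')=3, C('C')=4, C('D')=6, C('E')=7, C('F')=9, C('a')=10, C('b')=11, C('c')=13, C('d')=15, C('e')=16, C('f')=19
L[0]='D': occ=0, LF[0]=C('D')+0=6+0=6
L[1]='C': occ=0, LF[1]=C('C')+0=4+0=4
L[2]='A': occ=0, LF[2]=C('A')+0=1+0=1
L[3]='f': occ=0, LF[3]=C('f')+0=19+0=19
L[4]='F': occ=0, LF[4]=C('F')+0=9+0=9
L[5]='E': occ=0, LF[5]=C('E')+0=7+0=7
L[6]='e': occ=0, LF[6]=C('e')+0=16+0=16
L[7]='e': occ=1, LF[7]=C('e')+1=16+1=17
L[8]='f': occ=1, LF[8]=C('f')+1=19+1=20
L[9]='c': occ=0, LF[9]=C('c')+0=13+0=13
L[10]='e': occ=2, LF[10]=C('e')+2=16+2=18
L[11]='a': occ=0, LF[11]=C('a')+0=10+0=10
L[12]='d': occ=0, LF[12]=C('d')+0=15+0=15
L[13]='b': occ=0, LF[13]=C('b')+0=11+0=11
L[14]='$': occ=0, LF[14]=C('$')+0=0+0=0
L[15]='B': occ=0, LF[15]=C('B')+0=3+0=3
L[16]='A': occ=1, LF[16]=C('A')+1=1+1=2
L[17]='E': occ=1, LF[17]=C('E')+1=7+1=8
L[18]='C': occ=1, LF[18]=C('C')+1=4+1=5
L[19]='c': occ=1, LF[19]=C('c')+1=13+1=14
L[20]='b': occ=1, LF[20]=C('b')+1=11+1=12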